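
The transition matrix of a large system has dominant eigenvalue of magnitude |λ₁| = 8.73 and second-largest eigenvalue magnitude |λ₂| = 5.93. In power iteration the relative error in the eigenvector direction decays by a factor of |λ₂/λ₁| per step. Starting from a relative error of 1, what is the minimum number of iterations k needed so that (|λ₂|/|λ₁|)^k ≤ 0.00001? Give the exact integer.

|λ₂/λ₁| = 5.93/8.73 = 0.67927
Need k ≥ ln(0.00001) / ln(0.67927) = -11.5129 / -0.3867 ≈ 29.769
Smallest integer k satisfying the bound: 30

30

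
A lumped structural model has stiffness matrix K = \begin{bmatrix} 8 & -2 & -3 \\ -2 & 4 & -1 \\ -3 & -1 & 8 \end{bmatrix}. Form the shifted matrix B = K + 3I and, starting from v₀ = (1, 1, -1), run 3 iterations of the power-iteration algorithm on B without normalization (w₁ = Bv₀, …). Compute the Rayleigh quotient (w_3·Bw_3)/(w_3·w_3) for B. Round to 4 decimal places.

B = K + 3I has rows (11, -2, -3); (-2, 7, -1); (-3, -1, 11)
w1 = Bv₀ = (11·1 + (-2)·1 + (-3)·(-1); (-2)·1 + 7·1 + (-1)·(-1); (-3)·1 + (-1)·1 + 11·(-1)) = (12, 6, -15)
w2 = Bw1 = (11·12 + (-2)·6 + (-3)·(-15); (-2)·12 + 7·6 + (-1)·(-15); (-3)·12 + (-1)·6 + 11·(-15)) = (165, 33, -207)
w3 = Bw2 = (2370, 108, -2805)
Bw3 = (34269, -1179, -38073)
w3·Bw3 = 187884963; w3·w3 = 13496589; μ ≈ 187884963/13496589 = 13.9209

13.9209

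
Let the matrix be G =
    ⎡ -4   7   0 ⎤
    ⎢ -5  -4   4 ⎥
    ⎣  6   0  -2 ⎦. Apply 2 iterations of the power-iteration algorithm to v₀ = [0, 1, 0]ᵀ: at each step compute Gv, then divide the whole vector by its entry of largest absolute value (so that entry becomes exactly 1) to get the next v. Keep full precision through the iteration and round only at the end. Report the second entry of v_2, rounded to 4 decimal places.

Gv0 = (7.00000, -4.00000, 0.00000); divide by 7.00000 → v1 = (1.00000, -0.57143, 0.00000)
Gv1 = (-8.00000, -2.71429, 6.00000); divide by -8.00000 → v2 = (1.00000, 0.33929, -0.75000)
Requested entry of v2: -19/-56 = 0.3393

0.3393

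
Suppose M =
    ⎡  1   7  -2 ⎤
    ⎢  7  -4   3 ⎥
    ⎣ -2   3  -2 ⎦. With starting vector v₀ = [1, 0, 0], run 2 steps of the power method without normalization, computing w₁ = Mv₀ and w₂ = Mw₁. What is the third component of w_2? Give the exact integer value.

w1 = Mv₀ = (1, 7, -2)
w2 = Mw1 = (54, -27, 23)
The requested component of w2 is 23.

23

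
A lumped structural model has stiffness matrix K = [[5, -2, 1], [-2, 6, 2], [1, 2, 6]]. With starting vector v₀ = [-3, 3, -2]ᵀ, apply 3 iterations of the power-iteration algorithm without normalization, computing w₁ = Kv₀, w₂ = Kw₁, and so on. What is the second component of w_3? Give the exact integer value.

w1 = Kv₀ = (-23, 20, -9)
w2 = Kw1 = (-164, 148, -37)
w3 = Kw2 = (-1153, 1142, -90)
The requested component of w3 is 1142.

1142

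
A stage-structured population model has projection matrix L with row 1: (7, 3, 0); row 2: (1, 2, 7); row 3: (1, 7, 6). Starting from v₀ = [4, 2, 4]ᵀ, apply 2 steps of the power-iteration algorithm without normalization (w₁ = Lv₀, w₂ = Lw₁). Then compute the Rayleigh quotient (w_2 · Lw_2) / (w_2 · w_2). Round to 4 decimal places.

w1 = Lv₀ = (34, 36, 42)
w2 = Lw1 = (346, 400, 538)
Lw2 = (3622, 4912, 6374)
w2·Lw2 = 346·3622 + 400·4912 + 538·6374 = 6647224; w2·w2 = 346·346 + 400·400 + 538·538 = 569160
λ ≈ 6647224/569160 = 11.6790

λ ≈ 11.6790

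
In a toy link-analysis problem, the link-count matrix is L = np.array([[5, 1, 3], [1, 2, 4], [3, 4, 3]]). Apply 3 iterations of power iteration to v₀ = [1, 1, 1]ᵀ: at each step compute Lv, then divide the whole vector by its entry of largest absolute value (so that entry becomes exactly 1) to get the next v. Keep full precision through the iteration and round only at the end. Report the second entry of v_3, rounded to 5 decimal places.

Lv0 = (9.000000, 7.000000, 10.000000); divide by 10.000000 → v1 = (0.900000, 0.700000, 1.000000)
Lv1 = (8.200000, 6.300000, 8.500000); divide by 8.500000 → v2 = (0.964706, 0.741176, 1.000000)
Lv2 = (8.564706, 6.447059, 8.858824); divide by 8.858824 → v3 = (0.966799, 0.727756, 1.000000)
Requested entry of v3: 548/753 = 0.72776

0.72776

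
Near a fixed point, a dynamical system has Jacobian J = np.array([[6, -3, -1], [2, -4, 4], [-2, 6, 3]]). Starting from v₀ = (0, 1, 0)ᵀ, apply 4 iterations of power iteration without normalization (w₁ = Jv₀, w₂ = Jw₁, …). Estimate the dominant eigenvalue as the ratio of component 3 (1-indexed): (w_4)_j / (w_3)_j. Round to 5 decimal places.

w1 = Jv₀ = (6·0 + (-3)·1 + (-1)·0; 2·0 + (-4)·1 + 4·0; (-2)·0 + 6·1 + 3·0) = (-3, -4, 6)
w2 = Jw1 = (6·(-3) + (-3)·(-4) + (-1)·6; 2·(-3) + (-4)·(-4) + 4·6; (-2)·(-3) + 6·(-4) + 3·6) = (-12, 34, 0)
w3 = Jw2 = (-174, -160, 228)
w4 = Jw3 = (-792, 1204, 72)
Ratio at component: 72 / 228 = 0.31579

λ ≈ 0.31579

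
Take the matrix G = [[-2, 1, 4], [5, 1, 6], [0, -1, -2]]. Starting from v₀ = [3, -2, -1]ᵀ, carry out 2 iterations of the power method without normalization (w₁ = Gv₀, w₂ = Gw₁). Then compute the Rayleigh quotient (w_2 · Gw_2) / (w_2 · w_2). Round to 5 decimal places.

-3.92366

w1 = Gv₀ = ((-2)·3 + 1·(-2) + 4·(-1); 5·3 + 1·(-2) + 6·(-1); 0·3 + (-1)·(-2) + (-2)·(-1)) = (-12, 7, 4)
w2 = Gw1 = ((-2)·(-12) + 1·7 + 4·4; 5·(-12) + 1·7 + 6·4; 0·(-12) + (-1)·7 + (-2)·4) = (47, -29, -15)
Gw2 = (-183, 116, 59)
w2·Gw2 = 47·(-183) + (-29)·116 + (-15)·59 = -12850; w2·w2 = 47·47 + (-29)·(-29) + (-15)·(-15) = 3275
λ ≈ -12850/3275 = -3.92366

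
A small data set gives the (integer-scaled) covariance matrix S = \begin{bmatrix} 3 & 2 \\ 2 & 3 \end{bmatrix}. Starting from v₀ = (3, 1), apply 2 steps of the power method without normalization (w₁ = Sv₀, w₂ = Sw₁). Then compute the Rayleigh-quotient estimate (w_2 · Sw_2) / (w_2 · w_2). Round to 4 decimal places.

w1 = Sv₀ = (3·3 + 2·1; 2·3 + 3·1) = (11, 9)
w2 = Sw1 = (3·11 + 2·9; 2·11 + 3·9) = (51, 49)
Sw2 = (251, 249)
w2·Sw2 = 51·251 + 49·249 = 25002; w2·w2 = 51·51 + 49·49 = 5002
λ ≈ 25002/5002 = 4.9984

λ ≈ 4.9984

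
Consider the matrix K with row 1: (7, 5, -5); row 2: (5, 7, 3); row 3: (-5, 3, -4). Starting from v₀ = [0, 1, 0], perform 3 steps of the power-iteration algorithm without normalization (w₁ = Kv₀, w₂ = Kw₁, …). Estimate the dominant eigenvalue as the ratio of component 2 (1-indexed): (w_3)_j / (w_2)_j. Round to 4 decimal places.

w1 = Kv₀ = (7·0 + 5·1 + (-5)·0; 5·0 + 7·1 + 3·0; (-5)·0 + 3·1 + (-4)·0) = (5, 7, 3)
w2 = Kw1 = (7·5 + 5·7 + (-5)·3; 5·5 + 7·7 + 3·3; (-5)·5 + 3·7 + (-4)·3) = (55, 83, -16)
w3 = Kw2 = (880, 808, 38)
Ratio at component: 808 / 83 = 9.7349

9.7349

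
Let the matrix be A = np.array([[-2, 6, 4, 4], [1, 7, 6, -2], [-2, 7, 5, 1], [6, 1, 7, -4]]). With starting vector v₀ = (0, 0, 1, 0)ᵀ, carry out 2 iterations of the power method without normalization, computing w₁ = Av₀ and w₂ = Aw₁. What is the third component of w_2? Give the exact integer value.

66

w1 = Av₀ = ((-2)·0 + 6·0 + 4·1 + 4·0; 1·0 + 7·0 + 6·1 + (-2)·0; (-2)·0 + 7·0 + 5·1 + 1·0; 6·0 + 1·0 + 7·1 + (-4)·0) = (4, 6, 5, 7)
w2 = Aw1 = ((-2)·4 + 6·6 + 4·5 + 4·7; 1·4 + 7·6 + 6·5 + (-2)·7; (-2)·4 + 7·6 + 5·5 + 1·7; 6·4 + 1·6 + 7·5 + (-4)·7) = (76, 62, 66, 37)
The requested component of w2 is 66.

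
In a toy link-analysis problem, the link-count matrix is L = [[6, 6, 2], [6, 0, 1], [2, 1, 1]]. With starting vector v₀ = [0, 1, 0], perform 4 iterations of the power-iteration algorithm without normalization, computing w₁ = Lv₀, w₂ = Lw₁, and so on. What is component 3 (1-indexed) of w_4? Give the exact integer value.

1319

w1 = Lv₀ = (6, 0, 1)
w2 = Lw1 = (38, 37, 13)
w3 = Lw2 = (476, 241, 126)
w4 = Lw3 = (4554, 2982, 1319)
The requested component of w4 is 1319.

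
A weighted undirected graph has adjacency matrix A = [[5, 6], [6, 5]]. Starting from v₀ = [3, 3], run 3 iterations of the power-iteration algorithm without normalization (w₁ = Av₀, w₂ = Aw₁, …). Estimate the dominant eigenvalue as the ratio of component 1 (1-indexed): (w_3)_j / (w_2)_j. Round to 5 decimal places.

11.00000

w1 = Av₀ = (33, 33)
w2 = Aw1 = (363, 363)
w3 = Aw2 = (3993, 3993)
Ratio at component: 3993 / 363 = 11.00000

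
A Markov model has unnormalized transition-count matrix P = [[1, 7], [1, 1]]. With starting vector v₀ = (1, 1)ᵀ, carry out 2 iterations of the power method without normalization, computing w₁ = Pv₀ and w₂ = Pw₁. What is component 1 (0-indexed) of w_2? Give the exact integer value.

w1 = Pv₀ = (1·1 + 7·1; 1·1 + 1·1) = (8, 2)
w2 = Pw1 = (1·8 + 7·2; 1·8 + 1·2) = (22, 10)
The requested component of w2 is 10.

10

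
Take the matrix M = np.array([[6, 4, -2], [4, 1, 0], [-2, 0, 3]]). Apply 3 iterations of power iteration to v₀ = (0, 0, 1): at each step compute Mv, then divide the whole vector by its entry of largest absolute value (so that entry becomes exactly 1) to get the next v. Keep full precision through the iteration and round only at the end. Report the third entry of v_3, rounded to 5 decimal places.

-0.45181

Mv0 = (-2.000000, 0.000000, 3.000000); divide by 3.000000 → v1 = (-0.666667, 0.000000, 1.000000)
Mv1 = (-6.000000, -2.666667, 4.333333); divide by -6.000000 → v2 = (1.000000, 0.444444, -0.722222)
Mv2 = (9.222222, 4.444444, -4.166667); divide by 9.222222 → v3 = (1.000000, 0.481928, -0.451807)
Requested entry of v3: 75/-166 = -0.45181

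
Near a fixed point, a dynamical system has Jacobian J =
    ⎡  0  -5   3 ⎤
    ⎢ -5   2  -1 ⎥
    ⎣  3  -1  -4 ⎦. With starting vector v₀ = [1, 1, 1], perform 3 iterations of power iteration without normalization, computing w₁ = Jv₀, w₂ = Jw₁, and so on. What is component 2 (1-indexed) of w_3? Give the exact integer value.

-68

w1 = Jv₀ = (0·1 + (-5)·1 + 3·1; (-5)·1 + 2·1 + (-1)·1; 3·1 + (-1)·1 + (-4)·1) = (-2, -4, -2)
w2 = Jw1 = (0·(-2) + (-5)·(-4) + 3·(-2); (-5)·(-2) + 2·(-4) + (-1)·(-2); 3·(-2) + (-1)·(-4) + (-4)·(-2)) = (14, 4, 6)
w3 = Jw2 = (-2, -68, 14)
The requested component of w3 is -68.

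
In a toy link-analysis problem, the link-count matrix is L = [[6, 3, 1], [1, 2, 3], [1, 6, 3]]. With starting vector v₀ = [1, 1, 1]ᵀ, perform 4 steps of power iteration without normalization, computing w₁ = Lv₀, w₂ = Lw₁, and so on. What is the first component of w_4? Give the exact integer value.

w1 = Lv₀ = (10, 6, 10)
w2 = Lw1 = (88, 52, 76)
w3 = Lw2 = (760, 420, 628)
w4 = Lw3 = (6448, 3484, 5164)
The requested component of w4 is 6448.

6448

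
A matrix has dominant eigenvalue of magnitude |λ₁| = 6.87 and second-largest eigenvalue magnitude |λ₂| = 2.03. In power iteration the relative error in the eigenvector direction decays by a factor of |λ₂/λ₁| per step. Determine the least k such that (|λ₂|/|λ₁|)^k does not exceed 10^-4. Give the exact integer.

8

|λ₂/λ₁| = 2.03/6.87 = 0.29549
Need k ≥ ln(10^-4) / ln(0.29549) = -9.2103 / -1.2191 ≈ 7.555
Smallest integer k satisfying the bound: 8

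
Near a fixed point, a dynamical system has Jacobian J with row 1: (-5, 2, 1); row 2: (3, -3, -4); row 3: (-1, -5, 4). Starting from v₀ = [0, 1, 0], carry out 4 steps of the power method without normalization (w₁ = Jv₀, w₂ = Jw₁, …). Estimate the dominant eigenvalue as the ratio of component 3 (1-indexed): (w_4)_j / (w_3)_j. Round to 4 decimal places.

1.0769

w1 = Jv₀ = ((-5)·0 + 2·1 + 1·0; 3·0 + (-3)·1 + (-4)·0; (-1)·0 + (-5)·1 + 4·0) = (2, -3, -5)
w2 = Jw1 = ((-5)·2 + 2·(-3) + 1·(-5); 3·2 + (-3)·(-3) + (-4)·(-5); (-1)·2 + (-5)·(-3) + 4·(-5)) = (-21, 35, -7)
w3 = Jw2 = (168, -140, -182)
w4 = Jw3 = (-1302, 1652, -196)
Ratio at component: -196 / -182 = 1.0769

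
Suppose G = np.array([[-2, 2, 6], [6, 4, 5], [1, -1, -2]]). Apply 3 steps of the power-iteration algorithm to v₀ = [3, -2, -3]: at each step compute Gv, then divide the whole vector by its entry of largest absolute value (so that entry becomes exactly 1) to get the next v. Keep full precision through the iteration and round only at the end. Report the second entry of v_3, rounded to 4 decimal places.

Gv0 = (-28.00000, -5.00000, 11.00000); divide by -28.00000 → v1 = (1.00000, 0.17857, -0.39286)
Gv1 = (-4.00000, 4.75000, 1.60714); divide by 4.75000 → v2 = (-0.84211, 1.00000, 0.33835)
Gv2 = (5.71429, 0.63910, -2.51880); divide by 5.71429 → v3 = (1.00000, 0.11184, -0.44079)
Requested entry of v3: -85/-760 = 0.1118

0.1118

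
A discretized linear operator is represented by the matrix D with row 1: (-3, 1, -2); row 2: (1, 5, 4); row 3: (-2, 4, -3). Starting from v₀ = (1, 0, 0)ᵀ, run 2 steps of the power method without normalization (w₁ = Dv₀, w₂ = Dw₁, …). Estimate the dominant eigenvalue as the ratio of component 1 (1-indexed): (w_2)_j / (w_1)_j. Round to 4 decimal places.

w1 = Dv₀ = ((-3)·1 + 1·0 + (-2)·0; 1·1 + 5·0 + 4·0; (-2)·1 + 4·0 + (-3)·0) = (-3, 1, -2)
w2 = Dw1 = ((-3)·(-3) + 1·1 + (-2)·(-2); 1·(-3) + 5·1 + 4·(-2); (-2)·(-3) + 4·1 + (-3)·(-2)) = (14, -6, 16)
Ratio at component: 14 / -3 = -4.6667

-4.6667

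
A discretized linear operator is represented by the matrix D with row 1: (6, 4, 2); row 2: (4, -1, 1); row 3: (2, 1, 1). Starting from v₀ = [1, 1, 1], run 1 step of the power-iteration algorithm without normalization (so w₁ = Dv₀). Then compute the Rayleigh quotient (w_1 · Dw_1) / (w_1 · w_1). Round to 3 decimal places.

λ ≈ 8.364

w1 = Dv₀ = (12, 4, 4)
Dw1 = (96, 48, 32)
w1·Dw1 = 12·96 + 4·48 + 4·32 = 1472; w1·w1 = 12·12 + 4·4 + 4·4 = 176
λ ≈ 1472/176 = 8.364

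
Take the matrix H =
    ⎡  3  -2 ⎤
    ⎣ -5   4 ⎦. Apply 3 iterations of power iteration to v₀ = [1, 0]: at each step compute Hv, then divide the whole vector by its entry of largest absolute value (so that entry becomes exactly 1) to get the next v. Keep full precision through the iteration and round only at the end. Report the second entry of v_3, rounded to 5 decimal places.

1.00000

Hv0 = (3.000000, -5.000000); divide by -5.000000 → v1 = (-0.600000, 1.000000)
Hv1 = (-3.800000, 7.000000); divide by 7.000000 → v2 = (-0.542857, 1.000000)
Hv2 = (-3.628571, 6.714286); divide by 6.714286 → v3 = (-0.540426, 1.000000)
Requested entry of v3: -235/-235 = 1.00000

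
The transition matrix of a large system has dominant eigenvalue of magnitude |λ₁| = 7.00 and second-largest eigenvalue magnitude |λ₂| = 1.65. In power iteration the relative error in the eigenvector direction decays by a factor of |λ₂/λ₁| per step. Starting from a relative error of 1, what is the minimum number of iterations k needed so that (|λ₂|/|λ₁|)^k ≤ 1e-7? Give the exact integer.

12

|λ₂/λ₁| = 1.65/7.00 = 0.23571
Need k ≥ ln(1e-7) / ln(0.23571) = -16.1181 / -1.4451 ≈ 11.153
Smallest integer k satisfying the bound: 12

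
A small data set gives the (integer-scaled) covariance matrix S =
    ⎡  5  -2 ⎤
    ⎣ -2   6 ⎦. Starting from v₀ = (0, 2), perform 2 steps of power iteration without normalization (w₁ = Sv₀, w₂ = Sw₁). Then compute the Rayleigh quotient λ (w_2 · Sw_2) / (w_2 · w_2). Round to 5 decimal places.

λ ≈ 7.45681

w1 = Sv₀ = (-4, 12)
w2 = Sw1 = (-44, 80)
Sw2 = (-380, 568)
w2·Sw2 = (-44)·(-380) + 80·568 = 62160; w2·w2 = (-44)·(-44) + 80·80 = 8336
λ ≈ 62160/8336 = 7.45681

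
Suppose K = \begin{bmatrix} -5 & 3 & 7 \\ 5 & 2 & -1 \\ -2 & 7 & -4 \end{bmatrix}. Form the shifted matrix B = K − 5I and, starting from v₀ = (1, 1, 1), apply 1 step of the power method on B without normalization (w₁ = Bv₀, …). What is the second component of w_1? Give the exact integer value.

B = K − 5I has rows (-10, 3, 7); (5, -3, -1); (-2, 7, -9)
w1 = Bv₀ = ((-10)·1 + 3·1 + 7·1; 5·1 + (-3)·1 + (-1)·1; (-2)·1 + 7·1 + (-9)·1) = (0, 1, -4)
Requested component of w1: 1

1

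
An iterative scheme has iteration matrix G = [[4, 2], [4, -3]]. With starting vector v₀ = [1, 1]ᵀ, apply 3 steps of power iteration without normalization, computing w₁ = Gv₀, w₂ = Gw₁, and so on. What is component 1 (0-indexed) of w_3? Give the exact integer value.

w1 = Gv₀ = (6, 1)
w2 = Gw1 = (26, 21)
w3 = Gw2 = (146, 41)
The requested component of w3 is 41.

41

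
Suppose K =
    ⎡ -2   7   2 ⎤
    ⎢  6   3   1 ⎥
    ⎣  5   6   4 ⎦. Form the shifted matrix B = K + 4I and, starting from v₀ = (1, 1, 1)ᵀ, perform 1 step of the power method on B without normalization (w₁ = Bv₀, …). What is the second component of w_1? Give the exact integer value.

14

B = K + 4I has rows (2, 7, 2); (6, 7, 1); (5, 6, 8)
w1 = Bv₀ = (2·1 + 7·1 + 2·1; 6·1 + 7·1 + 1·1; 5·1 + 6·1 + 8·1) = (11, 14, 19)
Requested component of w1: 14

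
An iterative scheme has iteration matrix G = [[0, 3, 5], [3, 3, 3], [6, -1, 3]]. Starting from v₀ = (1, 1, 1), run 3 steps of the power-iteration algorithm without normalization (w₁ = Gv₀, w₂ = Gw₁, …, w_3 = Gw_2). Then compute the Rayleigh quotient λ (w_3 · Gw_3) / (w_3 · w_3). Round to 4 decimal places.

w1 = Gv₀ = (8, 9, 8)
w2 = Gw1 = (67, 75, 63)
w3 = Gw2 = (540, 615, 516)
Gw3 = (4425, 5013, 4173)
w3·Gw3 = 540·4425 + 615·5013 + 516·4173 = 7625763; w3·w3 = 540·540 + 615·615 + 516·516 = 936081
λ ≈ 7625763/936081 = 8.1465

8.1465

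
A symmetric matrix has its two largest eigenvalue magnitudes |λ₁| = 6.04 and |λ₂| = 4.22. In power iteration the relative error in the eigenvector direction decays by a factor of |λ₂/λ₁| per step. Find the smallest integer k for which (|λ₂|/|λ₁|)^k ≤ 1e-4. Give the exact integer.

|λ₂/λ₁| = 4.22/6.04 = 0.69868
Need k ≥ ln(1e-4) / ln(0.69868) = -9.2103 / -0.3586 ≈ 25.686
Smallest integer k satisfying the bound: 26

26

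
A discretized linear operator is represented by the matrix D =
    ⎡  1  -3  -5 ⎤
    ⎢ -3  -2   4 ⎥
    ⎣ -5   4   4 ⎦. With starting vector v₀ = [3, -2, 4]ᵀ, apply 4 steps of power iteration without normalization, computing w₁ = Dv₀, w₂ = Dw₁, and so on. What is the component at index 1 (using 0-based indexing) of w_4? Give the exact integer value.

1293

w1 = Dv₀ = (-11, 11, -7)
w2 = Dw1 = (-9, -17, 71)
w3 = Dw2 = (-313, 345, 261)
w4 = Dw3 = (-2653, 1293, 3989)
The requested component of w4 is 1293.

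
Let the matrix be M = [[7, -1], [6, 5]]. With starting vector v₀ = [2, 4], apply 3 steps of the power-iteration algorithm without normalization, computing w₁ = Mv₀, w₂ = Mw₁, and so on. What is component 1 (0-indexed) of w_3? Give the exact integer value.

1328

w1 = Mv₀ = (7·2 + (-1)·4; 6·2 + 5·4) = (10, 32)
w2 = Mw1 = (7·10 + (-1)·32; 6·10 + 5·32) = (38, 220)
w3 = Mw2 = (46, 1328)
The requested component of w3 is 1328.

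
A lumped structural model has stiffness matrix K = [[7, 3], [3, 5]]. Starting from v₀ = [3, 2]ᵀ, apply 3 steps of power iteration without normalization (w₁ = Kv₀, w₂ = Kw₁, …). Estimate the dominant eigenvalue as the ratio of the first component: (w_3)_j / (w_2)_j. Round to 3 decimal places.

w1 = Kv₀ = (27, 19)
w2 = Kw1 = (246, 176)
w3 = Kw2 = (2250, 1618)
Ratio at component: 2250 / 246 = 9.146

λ ≈ 9.146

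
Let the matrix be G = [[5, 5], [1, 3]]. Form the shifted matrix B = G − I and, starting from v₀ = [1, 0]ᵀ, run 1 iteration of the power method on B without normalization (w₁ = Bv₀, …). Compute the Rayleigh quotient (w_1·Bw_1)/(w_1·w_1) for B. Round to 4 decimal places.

μ ≈ 5.2941

B = G − I has rows (4, 5); (1, 2)
w1 = Bv₀ = (4, 1)
Bw1 = (21, 6)
w1·Bw1 = 90; w1·w1 = 17; μ ≈ 90/17 = 5.2941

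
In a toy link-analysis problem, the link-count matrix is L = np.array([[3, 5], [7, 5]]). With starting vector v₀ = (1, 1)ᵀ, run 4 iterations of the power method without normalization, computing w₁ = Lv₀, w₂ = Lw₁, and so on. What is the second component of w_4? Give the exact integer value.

11664

w1 = Lv₀ = (3·1 + 5·1; 7·1 + 5·1) = (8, 12)
w2 = Lw1 = (3·8 + 5·12; 7·8 + 5·12) = (84, 116)
w3 = Lw2 = (832, 1168)
w4 = Lw3 = (8336, 11664)
The requested component of w4 is 11664.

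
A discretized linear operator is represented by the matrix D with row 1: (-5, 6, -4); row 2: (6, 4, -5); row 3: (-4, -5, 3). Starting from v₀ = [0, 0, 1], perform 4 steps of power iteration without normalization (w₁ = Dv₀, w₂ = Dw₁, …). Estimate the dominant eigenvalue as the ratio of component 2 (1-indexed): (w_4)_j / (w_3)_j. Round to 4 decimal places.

w1 = Dv₀ = ((-5)·0 + 6·0 + (-4)·1; 6·0 + 4·0 + (-5)·1; (-4)·0 + (-5)·0 + 3·1) = (-4, -5, 3)
w2 = Dw1 = ((-5)·(-4) + 6·(-5) + (-4)·3; 6·(-4) + 4·(-5) + (-5)·3; (-4)·(-4) + (-5)·(-5) + 3·3) = (-22, -59, 50)
w3 = Dw2 = (-444, -618, 533)
w4 = Dw3 = (-3620, -7801, 6465)
Ratio at component: -7801 / -618 = 12.6230

λ ≈ 12.6230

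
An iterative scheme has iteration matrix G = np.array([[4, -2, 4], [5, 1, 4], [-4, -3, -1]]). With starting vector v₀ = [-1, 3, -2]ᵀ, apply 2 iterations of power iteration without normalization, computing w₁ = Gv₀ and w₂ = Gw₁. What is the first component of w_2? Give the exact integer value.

-64

w1 = Gv₀ = (-18, -10, -3)
w2 = Gw1 = (-64, -112, 105)
The requested component of w2 is -64.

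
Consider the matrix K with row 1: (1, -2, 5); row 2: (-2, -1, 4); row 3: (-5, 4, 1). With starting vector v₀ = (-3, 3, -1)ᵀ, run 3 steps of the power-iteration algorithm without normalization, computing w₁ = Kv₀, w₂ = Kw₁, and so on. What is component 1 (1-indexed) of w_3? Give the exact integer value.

w1 = Kv₀ = (-14, -1, 26)
w2 = Kw1 = (118, 133, 92)
w3 = Kw2 = (312, -1, 34)
The requested component of w3 is 312.

312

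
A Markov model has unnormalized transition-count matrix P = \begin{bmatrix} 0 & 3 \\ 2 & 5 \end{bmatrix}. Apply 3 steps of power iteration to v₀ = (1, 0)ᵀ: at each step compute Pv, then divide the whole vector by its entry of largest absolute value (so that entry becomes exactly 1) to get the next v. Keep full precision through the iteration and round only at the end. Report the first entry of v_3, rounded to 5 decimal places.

0.48387

Pv0 = (0.000000, 2.000000); divide by 2.000000 → v1 = (0.000000, 1.000000)
Pv1 = (3.000000, 5.000000); divide by 5.000000 → v2 = (0.600000, 1.000000)
Pv2 = (3.000000, 6.200000); divide by 6.200000 → v3 = (0.483871, 1.000000)
Requested entry of v3: 30/62 = 0.48387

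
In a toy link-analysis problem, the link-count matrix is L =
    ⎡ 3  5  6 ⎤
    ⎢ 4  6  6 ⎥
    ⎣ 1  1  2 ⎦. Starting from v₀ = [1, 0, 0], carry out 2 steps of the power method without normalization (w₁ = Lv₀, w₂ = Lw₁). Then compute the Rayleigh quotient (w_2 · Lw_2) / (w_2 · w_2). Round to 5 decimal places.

λ ≈ 10.58697

w1 = Lv₀ = (3, 4, 1)
w2 = Lw1 = (35, 42, 9)
Lw2 = (369, 446, 95)
w2·Lw2 = 35·369 + 42·446 + 9·95 = 32502; w2·w2 = 35·35 + 42·42 + 9·9 = 3070
λ ≈ 32502/3070 = 10.58697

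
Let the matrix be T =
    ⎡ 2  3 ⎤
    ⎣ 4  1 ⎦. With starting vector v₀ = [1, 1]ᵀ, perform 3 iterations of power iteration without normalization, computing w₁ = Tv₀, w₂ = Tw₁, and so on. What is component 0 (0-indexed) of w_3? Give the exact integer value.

w1 = Tv₀ = (5, 5)
w2 = Tw1 = (25, 25)
w3 = Tw2 = (125, 125)
The requested component of w3 is 125.

125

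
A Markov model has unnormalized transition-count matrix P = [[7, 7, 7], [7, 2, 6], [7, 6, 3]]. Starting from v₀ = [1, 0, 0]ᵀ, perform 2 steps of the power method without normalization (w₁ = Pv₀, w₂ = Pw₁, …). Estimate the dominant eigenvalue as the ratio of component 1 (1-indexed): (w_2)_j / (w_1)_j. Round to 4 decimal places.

w1 = Pv₀ = (7, 7, 7)
w2 = Pw1 = (147, 105, 112)
Ratio at component: 147 / 7 = 21.0000

21.0000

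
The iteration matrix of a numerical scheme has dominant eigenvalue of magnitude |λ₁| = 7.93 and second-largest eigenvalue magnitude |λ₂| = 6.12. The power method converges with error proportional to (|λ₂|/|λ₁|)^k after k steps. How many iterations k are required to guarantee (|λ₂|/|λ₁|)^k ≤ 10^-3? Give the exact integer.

27

|λ₂/λ₁| = 6.12/7.93 = 0.77175
Need k ≥ ln(10^-3) / ln(0.77175) = -6.9078 / -0.2591 ≈ 26.662
Smallest integer k satisfying the bound: 27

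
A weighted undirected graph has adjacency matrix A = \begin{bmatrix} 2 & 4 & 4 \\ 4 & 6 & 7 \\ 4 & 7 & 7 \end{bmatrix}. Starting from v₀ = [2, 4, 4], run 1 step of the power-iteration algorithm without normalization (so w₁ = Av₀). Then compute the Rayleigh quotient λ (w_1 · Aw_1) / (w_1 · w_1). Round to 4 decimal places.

w1 = Av₀ = (2·2 + 4·4 + 4·4; 4·2 + 6·4 + 7·4; 4·2 + 7·4 + 7·4) = (36, 60, 64)
Aw1 = (568, 952, 1012)
w1·Aw1 = 36·568 + 60·952 + 64·1012 = 142336; w1·w1 = 36·36 + 60·60 + 64·64 = 8992
λ ≈ 142336/8992 = 15.8292

15.8292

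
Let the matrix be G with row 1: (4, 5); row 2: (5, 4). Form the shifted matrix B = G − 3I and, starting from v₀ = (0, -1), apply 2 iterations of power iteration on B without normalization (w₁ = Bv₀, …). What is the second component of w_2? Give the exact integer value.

B = G − 3I has rows (1, 5); (5, 1)
w1 = Bv₀ = (1·0 + 5·(-1); 5·0 + 1·(-1)) = (-5, -1)
w2 = Bw1 = (1·(-5) + 5·(-1); 5·(-5) + 1·(-1)) = (-10, -26)
Requested component of w2: -26

-26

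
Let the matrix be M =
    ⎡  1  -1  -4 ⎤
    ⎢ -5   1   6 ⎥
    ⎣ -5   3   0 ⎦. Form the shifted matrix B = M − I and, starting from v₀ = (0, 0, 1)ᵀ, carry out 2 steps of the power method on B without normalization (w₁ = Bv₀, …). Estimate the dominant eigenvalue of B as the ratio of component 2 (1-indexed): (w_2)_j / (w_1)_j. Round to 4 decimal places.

μ ≈ 2.3333

B = M − I has rows (0, -1, -4); (-5, 0, 6); (-5, 3, -1)
w1 = Bv₀ = (-4, 6, -1)
w2 = Bw1 = (-2, 14, 39)
Ratio: 14/6 = 2.3333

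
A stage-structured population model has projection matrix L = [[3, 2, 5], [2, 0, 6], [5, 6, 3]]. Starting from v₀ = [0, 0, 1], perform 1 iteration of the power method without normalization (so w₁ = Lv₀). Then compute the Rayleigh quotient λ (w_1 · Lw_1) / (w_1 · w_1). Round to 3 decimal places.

8.400

w1 = Lv₀ = (3·0 + 2·0 + 5·1; 2·0 + 0·0 + 6·1; 5·0 + 6·0 + 3·1) = (5, 6, 3)
Lw1 = (42, 28, 70)
w1·Lw1 = 5·42 + 6·28 + 3·70 = 588; w1·w1 = 5·5 + 6·6 + 3·3 = 70
λ ≈ 588/70 = 8.400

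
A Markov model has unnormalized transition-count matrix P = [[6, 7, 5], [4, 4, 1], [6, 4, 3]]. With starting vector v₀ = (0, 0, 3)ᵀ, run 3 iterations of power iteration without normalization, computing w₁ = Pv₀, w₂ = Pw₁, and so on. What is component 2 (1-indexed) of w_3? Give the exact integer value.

1077

w1 = Pv₀ = (15, 3, 9)
w2 = Pw1 = (156, 81, 129)
w3 = Pw2 = (2148, 1077, 1647)
The requested component of w3 is 1077.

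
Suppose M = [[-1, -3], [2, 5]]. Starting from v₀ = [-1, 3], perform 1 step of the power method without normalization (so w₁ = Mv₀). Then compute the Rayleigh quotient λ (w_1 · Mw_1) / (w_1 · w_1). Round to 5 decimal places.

3.79828

w1 = Mv₀ = ((-1)·(-1) + (-3)·3; 2·(-1) + 5·3) = (-8, 13)
Mw1 = (-31, 49)
w1·Mw1 = (-8)·(-31) + 13·49 = 885; w1·w1 = (-8)·(-8) + 13·13 = 233
λ ≈ 885/233 = 3.79828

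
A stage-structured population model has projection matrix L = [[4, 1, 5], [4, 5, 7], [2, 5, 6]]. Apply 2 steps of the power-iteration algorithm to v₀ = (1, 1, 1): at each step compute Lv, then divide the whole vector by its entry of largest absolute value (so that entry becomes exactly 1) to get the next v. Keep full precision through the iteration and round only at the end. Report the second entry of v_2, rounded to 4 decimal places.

1.0000

Lv0 = (10.00000, 16.00000, 13.00000); divide by 16.00000 → v1 = (0.62500, 1.00000, 0.81250)
Lv1 = (7.56250, 13.18750, 11.12500); divide by 13.18750 → v2 = (0.57346, 1.00000, 0.84360)
Requested entry of v2: 211/211 = 1.0000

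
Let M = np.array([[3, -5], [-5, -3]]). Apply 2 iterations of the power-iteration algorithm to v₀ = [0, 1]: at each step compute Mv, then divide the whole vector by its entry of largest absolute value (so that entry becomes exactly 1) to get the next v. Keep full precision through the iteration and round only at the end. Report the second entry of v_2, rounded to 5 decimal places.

1.00000

Mv0 = (-5.000000, -3.000000); divide by -5.000000 → v1 = (1.000000, 0.600000)
Mv1 = (0.000000, -6.800000); divide by -6.800000 → v2 = (0.000000, 1.000000)
Requested entry of v2: 34/34 = 1.00000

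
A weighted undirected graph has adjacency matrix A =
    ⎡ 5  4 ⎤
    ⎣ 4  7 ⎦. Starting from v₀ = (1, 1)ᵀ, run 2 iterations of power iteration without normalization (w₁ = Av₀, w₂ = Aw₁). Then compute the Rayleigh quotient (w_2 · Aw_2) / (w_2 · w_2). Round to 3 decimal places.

λ ≈ 10.123

w1 = Av₀ = (9, 11)
w2 = Aw1 = (89, 113)
Aw2 = (897, 1147)
w2·Aw2 = 89·897 + 113·1147 = 209444; w2·w2 = 89·89 + 113·113 = 20690
λ ≈ 209444/20690 = 10.123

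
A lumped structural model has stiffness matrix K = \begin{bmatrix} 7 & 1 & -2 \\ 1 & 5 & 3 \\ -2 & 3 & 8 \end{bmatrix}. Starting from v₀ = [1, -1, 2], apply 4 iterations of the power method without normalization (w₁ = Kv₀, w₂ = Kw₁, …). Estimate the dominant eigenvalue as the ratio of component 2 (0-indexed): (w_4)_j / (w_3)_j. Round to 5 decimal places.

λ ≈ 10.10035

w1 = Kv₀ = (2, 2, 11)
w2 = Kw1 = (-6, 45, 90)
w3 = Kw2 = (-177, 489, 867)
w4 = Kw3 = (-2484, 4869, 8757)
Ratio at component: 8757 / 867 = 10.10035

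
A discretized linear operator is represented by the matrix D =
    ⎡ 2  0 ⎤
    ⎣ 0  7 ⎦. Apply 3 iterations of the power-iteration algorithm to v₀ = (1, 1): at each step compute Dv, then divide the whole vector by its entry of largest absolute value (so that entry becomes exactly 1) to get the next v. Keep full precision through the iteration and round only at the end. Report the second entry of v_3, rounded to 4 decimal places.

Dv0 = (2.00000, 7.00000); divide by 7.00000 → v1 = (0.28571, 1.00000)
Dv1 = (0.57143, 7.00000); divide by 7.00000 → v2 = (0.08163, 1.00000)
Dv2 = (0.16327, 7.00000); divide by 7.00000 → v3 = (0.02332, 1.00000)
Requested entry of v3: 343/343 = 1.0000

1.0000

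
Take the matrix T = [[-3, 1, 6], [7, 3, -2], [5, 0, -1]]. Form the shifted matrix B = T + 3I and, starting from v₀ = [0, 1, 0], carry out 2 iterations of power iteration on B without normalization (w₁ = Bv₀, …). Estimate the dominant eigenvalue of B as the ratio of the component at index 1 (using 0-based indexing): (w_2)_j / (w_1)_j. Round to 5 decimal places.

B = T + 3I has rows (0, 1, 6); (7, 6, -2); (5, 0, 2)
w1 = Bv₀ = (0·0 + 1·1 + 6·0; 7·0 + 6·1 + (-2)·0; 5·0 + 0·1 + 2·0) = (1, 6, 0)
w2 = Bw1 = (0·1 + 1·6 + 6·0; 7·1 + 6·6 + (-2)·0; 5·1 + 0·6 + 2·0) = (6, 43, 5)
Ratio: 43/6 = 7.16667

μ ≈ 7.16667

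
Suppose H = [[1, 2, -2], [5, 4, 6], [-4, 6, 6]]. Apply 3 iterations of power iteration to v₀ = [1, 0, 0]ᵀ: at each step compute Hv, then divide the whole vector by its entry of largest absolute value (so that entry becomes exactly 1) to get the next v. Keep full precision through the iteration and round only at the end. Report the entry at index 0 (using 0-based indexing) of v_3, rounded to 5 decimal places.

Hv0 = (1.000000, 5.000000, -4.000000); divide by 5.000000 → v1 = (0.200000, 1.000000, -0.800000)
Hv1 = (3.800000, 0.200000, 0.400000); divide by 3.800000 → v2 = (1.000000, 0.052632, 0.105263)
Hv2 = (0.894737, 5.842105, -3.052632); divide by 5.842105 → v3 = (0.153153, 1.000000, -0.522523)
Requested entry of v3: 17/111 = 0.15315

0.15315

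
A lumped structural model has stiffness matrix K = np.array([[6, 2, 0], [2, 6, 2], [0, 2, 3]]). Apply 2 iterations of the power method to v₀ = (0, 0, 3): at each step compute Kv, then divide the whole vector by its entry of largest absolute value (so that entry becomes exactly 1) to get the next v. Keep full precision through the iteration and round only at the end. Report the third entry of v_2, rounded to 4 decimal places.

Kv0 = (0.00000, 6.00000, 9.00000); divide by 9.00000 → v1 = (0.00000, 0.66667, 1.00000)
Kv1 = (1.33333, 6.00000, 4.33333); divide by 6.00000 → v2 = (0.22222, 1.00000, 0.72222)
Requested entry of v2: 39/54 = 0.7222

0.7222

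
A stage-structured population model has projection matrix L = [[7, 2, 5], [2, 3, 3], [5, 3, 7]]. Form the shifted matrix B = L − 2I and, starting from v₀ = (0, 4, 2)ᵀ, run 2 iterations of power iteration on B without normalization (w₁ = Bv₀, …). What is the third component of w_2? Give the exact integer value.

B = L − 2I has rows (5, 2, 5); (2, 1, 3); (5, 3, 5)
w1 = Bv₀ = (18, 10, 22)
w2 = Bw1 = (220, 112, 230)
Requested component of w2: 230

230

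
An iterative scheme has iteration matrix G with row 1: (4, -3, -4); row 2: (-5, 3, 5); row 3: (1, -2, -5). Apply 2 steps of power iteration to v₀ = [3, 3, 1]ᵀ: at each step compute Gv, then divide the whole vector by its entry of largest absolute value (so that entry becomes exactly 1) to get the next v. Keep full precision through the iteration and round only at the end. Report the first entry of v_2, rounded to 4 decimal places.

0.7561

Gv0 = (-1.00000, -1.00000, -8.00000); divide by -8.00000 → v1 = (0.12500, 0.12500, 1.00000)
Gv1 = (-3.87500, 4.75000, -5.12500); divide by -5.12500 → v2 = (0.75610, -0.92683, 1.00000)
Requested entry of v2: 31/41 = 0.7561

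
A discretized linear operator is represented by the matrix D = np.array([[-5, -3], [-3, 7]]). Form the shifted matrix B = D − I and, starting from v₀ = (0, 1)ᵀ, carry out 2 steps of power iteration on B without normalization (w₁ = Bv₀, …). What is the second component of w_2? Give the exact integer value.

B = D − I has rows (-6, -3); (-3, 6)
w1 = Bv₀ = ((-6)·0 + (-3)·1; (-3)·0 + 6·1) = (-3, 6)
w2 = Bw1 = ((-6)·(-3) + (-3)·6; (-3)·(-3) + 6·6) = (0, 45)
Requested component of w2: 45

45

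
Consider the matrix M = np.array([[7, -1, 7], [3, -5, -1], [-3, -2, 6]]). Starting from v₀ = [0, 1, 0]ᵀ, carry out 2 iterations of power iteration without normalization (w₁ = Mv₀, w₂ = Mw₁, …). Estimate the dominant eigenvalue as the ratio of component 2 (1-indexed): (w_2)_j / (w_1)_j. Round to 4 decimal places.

-4.8000

w1 = Mv₀ = (7·0 + (-1)·1 + 7·0; 3·0 + (-5)·1 + (-1)·0; (-3)·0 + (-2)·1 + 6·0) = (-1, -5, -2)
w2 = Mw1 = (7·(-1) + (-1)·(-5) + 7·(-2); 3·(-1) + (-5)·(-5) + (-1)·(-2); (-3)·(-1) + (-2)·(-5) + 6·(-2)) = (-16, 24, 1)
Ratio at component: 24 / -5 = -4.8000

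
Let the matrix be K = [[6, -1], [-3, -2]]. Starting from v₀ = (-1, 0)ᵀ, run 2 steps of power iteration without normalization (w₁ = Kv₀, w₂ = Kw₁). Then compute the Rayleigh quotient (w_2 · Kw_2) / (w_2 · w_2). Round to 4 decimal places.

w1 = Kv₀ = (6·(-1) + (-1)·0; (-3)·(-1) + (-2)·0) = (-6, 3)
w2 = Kw1 = (6·(-6) + (-1)·3; (-3)·(-6) + (-2)·3) = (-39, 12)
Kw2 = (-246, 93)
w2·Kw2 = (-39)·(-246) + 12·93 = 10710; w2·w2 = (-39)·(-39) + 12·12 = 1665
λ ≈ 10710/1665 = 6.4324

6.4324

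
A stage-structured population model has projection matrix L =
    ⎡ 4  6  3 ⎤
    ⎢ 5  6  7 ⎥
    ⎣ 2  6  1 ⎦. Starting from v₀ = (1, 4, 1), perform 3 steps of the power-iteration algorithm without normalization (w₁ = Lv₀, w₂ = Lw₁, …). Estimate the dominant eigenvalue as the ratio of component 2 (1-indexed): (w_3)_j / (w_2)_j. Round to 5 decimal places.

13.57143

w1 = Lv₀ = (4·1 + 6·4 + 3·1; 5·1 + 6·4 + 7·1; 2·1 + 6·4 + 1·1) = (31, 36, 27)
w2 = Lw1 = (4·31 + 6·36 + 3·27; 5·31 + 6·36 + 7·27; 2·31 + 6·36 + 1·27) = (421, 560, 305)
w3 = Lw2 = (5959, 7600, 4507)
Ratio at component: 7600 / 560 = 13.57143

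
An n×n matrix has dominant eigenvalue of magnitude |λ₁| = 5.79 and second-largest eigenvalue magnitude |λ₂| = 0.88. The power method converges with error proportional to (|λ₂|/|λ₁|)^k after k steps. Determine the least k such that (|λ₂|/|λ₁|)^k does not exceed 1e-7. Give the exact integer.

9

|λ₂/λ₁| = 0.88/5.79 = 0.15199
Need k ≥ ln(1e-7) / ln(0.15199) = -16.1181 / -1.8840 ≈ 8.555
Smallest integer k satisfying the bound: 9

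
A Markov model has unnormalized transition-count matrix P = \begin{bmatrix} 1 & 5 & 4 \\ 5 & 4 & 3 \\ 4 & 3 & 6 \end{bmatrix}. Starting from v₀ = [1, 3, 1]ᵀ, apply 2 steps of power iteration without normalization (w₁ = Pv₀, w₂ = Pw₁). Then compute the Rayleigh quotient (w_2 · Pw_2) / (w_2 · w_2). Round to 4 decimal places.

11.7797

w1 = Pv₀ = (20, 20, 19)
w2 = Pw1 = (196, 237, 254)
Pw2 = (2397, 2690, 3019)
w2·Pw2 = 196·2397 + 237·2690 + 254·3019 = 1874168; w2·w2 = 196·196 + 237·237 + 254·254 = 159101
λ ≈ 1874168/159101 = 11.7797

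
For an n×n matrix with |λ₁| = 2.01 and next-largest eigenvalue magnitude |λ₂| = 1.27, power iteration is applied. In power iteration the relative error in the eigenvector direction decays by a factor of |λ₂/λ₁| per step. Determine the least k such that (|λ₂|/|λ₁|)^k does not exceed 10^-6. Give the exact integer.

|λ₂/λ₁| = 1.27/2.01 = 0.63184
Need k ≥ ln(10^-6) / ln(0.63184) = -13.8155 / -0.4591 ≈ 30.091
Smallest integer k satisfying the bound: 31

31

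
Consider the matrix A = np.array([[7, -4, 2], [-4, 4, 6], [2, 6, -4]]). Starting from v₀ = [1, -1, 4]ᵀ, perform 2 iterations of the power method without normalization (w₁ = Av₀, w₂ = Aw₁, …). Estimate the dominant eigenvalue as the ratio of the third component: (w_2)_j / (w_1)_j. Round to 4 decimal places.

-10.7000

w1 = Av₀ = (7·1 + (-4)·(-1) + 2·4; (-4)·1 + 4·(-1) + 6·4; 2·1 + 6·(-1) + (-4)·4) = (19, 16, -20)
w2 = Aw1 = (7·19 + (-4)·16 + 2·(-20); (-4)·19 + 4·16 + 6·(-20); 2·19 + 6·16 + (-4)·(-20)) = (29, -132, 214)
Ratio at component: 214 / -20 = -10.7000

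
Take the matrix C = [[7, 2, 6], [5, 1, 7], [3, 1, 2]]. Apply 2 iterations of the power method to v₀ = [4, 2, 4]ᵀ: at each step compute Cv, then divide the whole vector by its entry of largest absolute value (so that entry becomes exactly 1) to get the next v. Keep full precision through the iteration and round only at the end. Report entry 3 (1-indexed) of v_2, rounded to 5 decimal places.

Cv0 = (56.000000, 50.000000, 22.000000); divide by 56.000000 → v1 = (1.000000, 0.892857, 0.392857)
Cv1 = (11.142857, 8.642857, 4.678571); divide by 11.142857 → v2 = (1.000000, 0.775641, 0.419872)
Requested entry of v2: 262/624 = 0.41987

0.41987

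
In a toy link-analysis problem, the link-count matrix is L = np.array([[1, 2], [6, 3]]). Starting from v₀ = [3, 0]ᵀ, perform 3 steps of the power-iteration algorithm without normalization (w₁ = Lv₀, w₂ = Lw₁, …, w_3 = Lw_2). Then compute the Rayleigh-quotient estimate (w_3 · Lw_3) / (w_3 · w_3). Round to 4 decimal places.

w1 = Lv₀ = (3, 18)
w2 = Lw1 = (39, 72)
w3 = Lw2 = (183, 450)
Lw3 = (1083, 2448)
w3·Lw3 = 183·1083 + 450·2448 = 1299789; w3·w3 = 183·183 + 450·450 = 235989
λ ≈ 1299789/235989 = 5.5078

5.5078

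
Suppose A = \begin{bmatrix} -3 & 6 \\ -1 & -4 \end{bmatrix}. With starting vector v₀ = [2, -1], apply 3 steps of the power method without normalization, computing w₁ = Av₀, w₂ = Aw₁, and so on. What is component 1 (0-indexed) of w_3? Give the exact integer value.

-64

w1 = Av₀ = (-12, 2)
w2 = Aw1 = (48, 4)
w3 = Aw2 = (-120, -64)
The requested component of w3 is -64.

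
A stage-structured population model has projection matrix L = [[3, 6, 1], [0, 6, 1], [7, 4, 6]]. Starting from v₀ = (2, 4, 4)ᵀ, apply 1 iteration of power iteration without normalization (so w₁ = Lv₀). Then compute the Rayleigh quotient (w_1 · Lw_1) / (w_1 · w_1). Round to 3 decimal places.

11.044

w1 = Lv₀ = (34, 28, 54)
Lw1 = (324, 222, 674)
w1·Lw1 = 34·324 + 28·222 + 54·674 = 53628; w1·w1 = 34·34 + 28·28 + 54·54 = 4856
λ ≈ 53628/4856 = 11.044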